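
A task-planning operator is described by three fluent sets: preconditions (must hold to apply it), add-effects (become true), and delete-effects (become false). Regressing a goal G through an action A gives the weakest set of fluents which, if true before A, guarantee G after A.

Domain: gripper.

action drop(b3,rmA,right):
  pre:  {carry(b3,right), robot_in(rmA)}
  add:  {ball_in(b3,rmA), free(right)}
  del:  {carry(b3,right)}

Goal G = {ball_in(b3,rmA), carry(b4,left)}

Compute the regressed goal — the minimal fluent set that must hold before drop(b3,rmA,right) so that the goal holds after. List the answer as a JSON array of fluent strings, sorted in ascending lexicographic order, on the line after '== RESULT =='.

Regress:
  G ∩ del = {}  (empty — regression defined)
  G \ add = {ball_in(b3,rmA), carry(b4,left)} \ {ball_in(b3,rmA), free(right)} = {carry(b4,left)}
  ∪ pre   = {carry(b4,left)} ∪ {carry(b3,right), robot_in(rmA)}
          = {carry(b3,right), carry(b4,left), robot_in(rmA)}

== RESULT ==
["carry(b3,right)", "carry(b4,left)", "robot_in(rmA)"]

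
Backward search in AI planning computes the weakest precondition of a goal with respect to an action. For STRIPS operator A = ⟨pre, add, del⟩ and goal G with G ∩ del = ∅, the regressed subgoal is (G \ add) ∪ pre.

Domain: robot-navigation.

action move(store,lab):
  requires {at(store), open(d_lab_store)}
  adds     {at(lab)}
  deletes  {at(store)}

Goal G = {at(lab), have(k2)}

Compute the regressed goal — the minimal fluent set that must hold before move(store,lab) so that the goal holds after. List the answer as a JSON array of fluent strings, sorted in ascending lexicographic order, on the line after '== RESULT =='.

Compute (G \ add) ∪ pre:
  G ∩ del = {}  (empty — regression defined)
  G \ add = {at(lab), have(k2)} \ {at(lab)} = {have(k2)}
  ∪ pre   = {have(k2)} ∪ {at(store), open(d_lab_store)}
          = {at(store), have(k2), open(d_lab_store)}

== RESULT ==
["at(store)", "have(k2)", "open(d_lab_store)"]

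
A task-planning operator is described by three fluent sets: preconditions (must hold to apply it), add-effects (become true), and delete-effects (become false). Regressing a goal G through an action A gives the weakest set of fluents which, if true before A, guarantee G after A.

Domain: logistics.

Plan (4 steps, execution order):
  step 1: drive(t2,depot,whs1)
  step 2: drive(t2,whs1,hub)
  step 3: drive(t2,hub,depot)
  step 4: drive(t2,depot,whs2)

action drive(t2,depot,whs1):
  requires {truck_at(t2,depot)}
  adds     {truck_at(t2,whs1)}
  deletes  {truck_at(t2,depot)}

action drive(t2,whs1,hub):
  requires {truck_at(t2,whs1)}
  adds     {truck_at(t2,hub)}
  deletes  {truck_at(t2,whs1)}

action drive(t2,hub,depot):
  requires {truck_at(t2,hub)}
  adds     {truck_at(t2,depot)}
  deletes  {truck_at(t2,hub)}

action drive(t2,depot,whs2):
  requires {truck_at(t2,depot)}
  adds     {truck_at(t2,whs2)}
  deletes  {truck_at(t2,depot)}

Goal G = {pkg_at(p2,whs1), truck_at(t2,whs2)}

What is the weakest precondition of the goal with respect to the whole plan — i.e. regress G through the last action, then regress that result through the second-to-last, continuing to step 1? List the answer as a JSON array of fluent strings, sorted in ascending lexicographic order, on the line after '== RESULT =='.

Work backward from the goal:
  through step 4 (drive(t2,depot,whs2)): drop {truck_at(t2,whs2)}, keep {pkg_at(p2,whs1)}, require {truck_at(t2,depot)}
    → {pkg_at(p2,whs1), truck_at(t2,depot)}
  through step 3 (drive(t2,hub,depot)): drop {truck_at(t2,depot)}, keep {pkg_at(p2,whs1)}, require {truck_at(t2,hub)}
    → {pkg_at(p2,whs1), truck_at(t2,hub)}
  through step 2 (drive(t2,whs1,hub)): drop {truck_at(t2,hub)}, keep {pkg_at(p2,whs1)}, require {truck_at(t2,whs1)}
    → {pkg_at(p2,whs1), truck_at(t2,whs1)}
  through step 1 (drive(t2,depot,whs1)): drop {truck_at(t2,whs1)}, keep {pkg_at(p2,whs1)}, require {truck_at(t2,depot)}
    → {pkg_at(p2,whs1), truck_at(t2,depot)}

== RESULT ==
["pkg_at(p2,whs1)", "truck_at(t2,depot)"]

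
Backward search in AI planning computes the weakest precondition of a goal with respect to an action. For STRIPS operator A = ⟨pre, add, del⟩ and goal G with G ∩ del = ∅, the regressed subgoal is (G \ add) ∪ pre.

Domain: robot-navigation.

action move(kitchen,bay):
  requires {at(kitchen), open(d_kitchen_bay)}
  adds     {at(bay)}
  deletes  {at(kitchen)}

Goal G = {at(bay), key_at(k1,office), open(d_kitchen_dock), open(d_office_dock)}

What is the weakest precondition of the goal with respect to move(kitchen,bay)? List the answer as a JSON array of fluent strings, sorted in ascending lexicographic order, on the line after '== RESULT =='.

Compute (G \ add) ∪ pre:
  G ∩ del = {}  (empty — regression defined)
  G \ add = {at(bay), key_at(k1,office), open(d_kitchen_dock), open(d_office_dock)} \ {at(bay)} = {key_at(k1,office), open(d_kitchen_dock), open(d_office_dock)}
  ∪ pre   = {key_at(k1,office), open(d_kitchen_dock), open(d_office_dock)} ∪ {at(kitchen), open(d_kitchen_bay)}
          = {at(kitchen), key_at(k1,office), open(d_kitchen_bay), open(d_kitchen_dock), open(d_office_dock)}

== RESULT ==
["at(kitchen)", "key_at(k1,office)", "open(d_kitchen_bay)", "open(d_kitchen_dock)", "open(d_office_dock)"]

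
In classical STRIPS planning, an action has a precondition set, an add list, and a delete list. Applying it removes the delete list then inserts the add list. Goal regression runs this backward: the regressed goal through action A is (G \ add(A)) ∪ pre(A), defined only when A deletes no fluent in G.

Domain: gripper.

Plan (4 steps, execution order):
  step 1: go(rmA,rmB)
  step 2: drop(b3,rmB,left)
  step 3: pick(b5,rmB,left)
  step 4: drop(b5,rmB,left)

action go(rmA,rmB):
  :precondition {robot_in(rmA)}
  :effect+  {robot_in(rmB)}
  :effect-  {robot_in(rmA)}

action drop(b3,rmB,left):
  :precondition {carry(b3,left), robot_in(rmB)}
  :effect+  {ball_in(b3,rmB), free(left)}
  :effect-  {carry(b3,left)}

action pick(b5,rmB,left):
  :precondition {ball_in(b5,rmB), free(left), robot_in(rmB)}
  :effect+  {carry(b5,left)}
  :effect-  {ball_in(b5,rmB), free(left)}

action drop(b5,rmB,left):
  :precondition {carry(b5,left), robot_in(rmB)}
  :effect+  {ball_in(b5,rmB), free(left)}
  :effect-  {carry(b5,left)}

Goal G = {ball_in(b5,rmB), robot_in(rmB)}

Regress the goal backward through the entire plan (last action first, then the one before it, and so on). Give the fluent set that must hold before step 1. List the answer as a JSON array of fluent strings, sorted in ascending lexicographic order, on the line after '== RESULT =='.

Regress step by step:
  through step 4 (drop(b5,rmB,left)): drop {ball_in(b5,rmB)}, keep {robot_in(rmB)}, require {carry(b5,left), robot_in(rmB)}
    → {carry(b5,left), robot_in(rmB)}
  through step 3 (pick(b5,rmB,left)): drop {carry(b5,left)}, keep {robot_in(rmB)}, require {ball_in(b5,rmB), free(left), robot_in(rmB)}
    → {ball_in(b5,rmB), free(left), robot_in(rmB)}
  through step 2 (drop(b3,rmB,left)): drop {free(left)}, keep {ball_in(b5,rmB), robot_in(rmB)}, require {carry(b3,left), robot_in(rmB)}
    → {ball_in(b5,rmB), carry(b3,left), robot_in(rmB)}
  through step 1 (go(rmA,rmB)): drop {robot_in(rmB)}, keep {ball_in(b5,rmB), carry(b3,left)}, require {robot_in(rmA)}
    → {ball_in(b5,rmB), carry(b3,left), robot_in(rmA)}

== RESULT ==
["ball_in(b5,rmB)", "carry(b3,left)", "robot_in(rmA)"]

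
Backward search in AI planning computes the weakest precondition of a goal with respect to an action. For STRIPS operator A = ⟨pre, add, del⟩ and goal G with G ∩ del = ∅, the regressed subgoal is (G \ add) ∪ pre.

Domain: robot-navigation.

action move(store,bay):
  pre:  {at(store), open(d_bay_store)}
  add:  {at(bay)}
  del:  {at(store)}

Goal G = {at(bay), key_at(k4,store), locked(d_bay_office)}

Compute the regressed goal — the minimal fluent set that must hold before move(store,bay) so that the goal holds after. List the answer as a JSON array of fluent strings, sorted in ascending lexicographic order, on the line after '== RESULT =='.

Regress:
  G ∩ del = {}  (empty — regression defined)
  G \ add = {at(bay), key_at(k4,store), locked(d_bay_office)} \ {at(bay)} = {key_at(k4,store), locked(d_bay_office)}
  ∪ pre   = {key_at(k4,store), locked(d_bay_office)} ∪ {at(store), open(d_bay_store)}
          = {at(store), key_at(k4,store), locked(d_bay_office), open(d_bay_store)}

== RESULT ==
["at(store)", "key_at(k4,store)", "locked(d_bay_office)", "open(d_bay_store)"]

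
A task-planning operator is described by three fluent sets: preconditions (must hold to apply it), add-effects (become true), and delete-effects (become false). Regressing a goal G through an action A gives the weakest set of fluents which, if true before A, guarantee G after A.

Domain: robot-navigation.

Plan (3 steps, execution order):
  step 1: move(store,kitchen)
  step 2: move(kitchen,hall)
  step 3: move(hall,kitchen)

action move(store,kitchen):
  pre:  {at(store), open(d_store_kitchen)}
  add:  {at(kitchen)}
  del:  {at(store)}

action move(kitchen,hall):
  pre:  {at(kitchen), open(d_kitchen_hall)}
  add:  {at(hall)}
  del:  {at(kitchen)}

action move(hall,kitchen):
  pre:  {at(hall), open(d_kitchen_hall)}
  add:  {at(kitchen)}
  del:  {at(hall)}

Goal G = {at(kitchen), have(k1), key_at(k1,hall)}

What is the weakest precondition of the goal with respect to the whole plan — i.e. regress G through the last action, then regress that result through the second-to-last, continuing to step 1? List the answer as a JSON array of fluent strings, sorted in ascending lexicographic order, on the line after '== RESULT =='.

Work backward from the goal:
  through step 3 (move(hall,kitchen)): drop {at(kitchen)}, keep {have(k1), key_at(k1,hall)}, require {at(hall), open(d_kitchen_hall)}
    → {at(hall), have(k1), key_at(k1,hall), open(d_kitchen_hall)}
  through step 2 (move(kitchen,hall)): drop {at(hall)}, keep {have(k1), key_at(k1,hall), open(d_kitchen_hall)}, require {at(kitchen), open(d_kitchen_hall)}
    → {at(kitchen), have(k1), key_at(k1,hall), open(d_kitchen_hall)}
  through step 1 (move(store,kitchen)): drop {at(kitchen)}, keep {have(k1), key_at(k1,hall), open(d_kitchen_hall)}, require {at(store), open(d_store_kitchen)}
    → {at(store), have(k1), key_at(k1,hall), open(d_kitchen_hall), open(d_store_kitchen)}

== RESULT ==
["at(store)", "have(k1)", "key_at(k1,hall)", "open(d_kitchen_hall)", "open(d_store_kitchen)"]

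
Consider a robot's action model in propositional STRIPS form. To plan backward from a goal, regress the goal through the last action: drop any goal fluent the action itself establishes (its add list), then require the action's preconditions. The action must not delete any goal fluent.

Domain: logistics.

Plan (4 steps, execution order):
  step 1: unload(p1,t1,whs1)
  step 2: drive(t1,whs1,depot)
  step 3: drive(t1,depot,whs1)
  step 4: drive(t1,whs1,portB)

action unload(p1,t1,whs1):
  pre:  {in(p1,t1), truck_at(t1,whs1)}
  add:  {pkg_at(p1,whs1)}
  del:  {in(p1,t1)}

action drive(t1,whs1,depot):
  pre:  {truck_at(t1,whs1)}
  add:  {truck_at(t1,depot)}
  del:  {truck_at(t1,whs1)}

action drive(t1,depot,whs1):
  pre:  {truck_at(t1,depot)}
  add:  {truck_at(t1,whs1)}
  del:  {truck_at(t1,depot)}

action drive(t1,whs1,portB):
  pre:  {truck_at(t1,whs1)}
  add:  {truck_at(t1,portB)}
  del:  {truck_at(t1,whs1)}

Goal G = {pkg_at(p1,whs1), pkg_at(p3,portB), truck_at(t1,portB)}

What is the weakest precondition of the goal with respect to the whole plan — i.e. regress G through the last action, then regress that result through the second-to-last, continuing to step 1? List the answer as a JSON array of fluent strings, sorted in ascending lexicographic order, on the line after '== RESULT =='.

Regress step by step:
  through step 4 (drive(t1,whs1,portB)): drop {truck_at(t1,portB)}, keep {pkg_at(p1,whs1), pkg_at(p3,portB)}, require {truck_at(t1,whs1)}
    → {pkg_at(p1,whs1), pkg_at(p3,portB), truck_at(t1,whs1)}
  through step 3 (drive(t1,depot,whs1)): drop {truck_at(t1,whs1)}, keep {pkg_at(p1,whs1), pkg_at(p3,portB)}, require {truck_at(t1,depot)}
    → {pkg_at(p1,whs1), pkg_at(p3,portB), truck_at(t1,depot)}
  through step 2 (drive(t1,whs1,depot)): drop {truck_at(t1,depot)}, keep {pkg_at(p1,whs1), pkg_at(p3,portB)}, require {truck_at(t1,whs1)}
    → {pkg_at(p1,whs1), pkg_at(p3,portB), truck_at(t1,whs1)}
  through step 1 (unload(p1,t1,whs1)): drop {pkg_at(p1,whs1)}, keep {pkg_at(p3,portB), truck_at(t1,whs1)}, require {in(p1,t1), truck_at(t1,whs1)}
    → {in(p1,t1), pkg_at(p3,portB), truck_at(t1,whs1)}

== RESULT ==
["in(p1,t1)", "pkg_at(p3,portB)", "truck_at(t1,whs1)"]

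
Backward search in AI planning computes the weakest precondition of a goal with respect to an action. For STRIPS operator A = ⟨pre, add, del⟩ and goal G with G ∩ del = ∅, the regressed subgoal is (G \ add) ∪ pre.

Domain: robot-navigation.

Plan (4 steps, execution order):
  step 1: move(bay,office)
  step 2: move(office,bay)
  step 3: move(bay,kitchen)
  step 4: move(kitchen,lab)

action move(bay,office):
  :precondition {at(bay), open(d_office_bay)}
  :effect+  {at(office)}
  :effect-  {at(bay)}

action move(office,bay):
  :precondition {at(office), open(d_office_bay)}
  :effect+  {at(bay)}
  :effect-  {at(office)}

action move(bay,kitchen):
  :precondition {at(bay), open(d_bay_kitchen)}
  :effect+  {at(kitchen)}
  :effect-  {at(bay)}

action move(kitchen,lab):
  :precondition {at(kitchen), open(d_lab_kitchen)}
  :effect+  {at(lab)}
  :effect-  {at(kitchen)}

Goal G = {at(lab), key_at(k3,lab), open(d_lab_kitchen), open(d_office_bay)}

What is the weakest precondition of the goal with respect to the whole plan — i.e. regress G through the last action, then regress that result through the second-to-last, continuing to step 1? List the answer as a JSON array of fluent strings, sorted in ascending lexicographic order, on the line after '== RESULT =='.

Work backward from the goal:
  through step 4 (move(kitchen,lab)): drop {at(lab)}, keep {key_at(k3,lab), open(d_lab_kitchen), open(d_office_bay)}, require {at(kitchen), open(d_lab_kitchen)}
    → {at(kitchen), key_at(k3,lab), open(d_lab_kitchen), open(d_office_bay)}
  through step 3 (move(bay,kitchen)): drop {at(kitchen)}, keep {key_at(k3,lab), open(d_lab_kitchen), open(d_office_bay)}, require {at(bay), open(d_bay_kitchen)}
    → {at(bay), key_at(k3,lab), open(d_bay_kitchen), open(d_lab_kitchen), open(d_office_bay)}
  through step 2 (move(office,bay)): drop {at(bay)}, keep {key_at(k3,lab), open(d_bay_kitchen), open(d_lab_kitchen), open(d_office_bay)}, require {at(office), open(d_office_bay)}
    → {at(office), key_at(k3,lab), open(d_bay_kitchen), open(d_lab_kitchen), open(d_office_bay)}
  through step 1 (move(bay,office)): drop {at(office)}, keep {key_at(k3,lab), open(d_bay_kitchen), open(d_lab_kitchen), open(d_office_bay)}, require {at(bay), open(d_office_bay)}
    → {at(bay), key_at(k3,lab), open(d_bay_kitchen), open(d_lab_kitchen), open(d_office_bay)}

== RESULT ==
["at(bay)", "key_at(k3,lab)", "open(d_bay_kitchen)", "open(d_lab_kitchen)", "open(d_office_bay)"]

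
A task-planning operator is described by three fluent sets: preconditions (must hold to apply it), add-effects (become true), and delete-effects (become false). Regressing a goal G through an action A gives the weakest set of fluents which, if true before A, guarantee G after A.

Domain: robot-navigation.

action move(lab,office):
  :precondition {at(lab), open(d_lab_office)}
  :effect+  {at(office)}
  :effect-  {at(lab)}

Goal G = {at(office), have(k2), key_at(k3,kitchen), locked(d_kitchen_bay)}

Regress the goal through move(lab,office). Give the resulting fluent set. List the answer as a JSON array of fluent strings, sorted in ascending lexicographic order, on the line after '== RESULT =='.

Compute (G \ add) ∪ pre:
  G ∩ del = {}  (empty — regression defined)
  G \ add = {at(office), have(k2), key_at(k3,kitchen), locked(d_kitchen_bay)} \ {at(office)} = {have(k2), key_at(k3,kitchen), locked(d_kitchen_bay)}
  ∪ pre   = {have(k2), key_at(k3,kitchen), locked(d_kitchen_bay)} ∪ {at(lab), open(d_lab_office)}
          = {at(lab), have(k2), key_at(k3,kitchen), locked(d_kitchen_bay), open(d_lab_office)}

== RESULT ==
["at(lab)", "have(k2)", "key_at(k3,kitchen)", "locked(d_kitchen_bay)", "open(d_lab_office)"]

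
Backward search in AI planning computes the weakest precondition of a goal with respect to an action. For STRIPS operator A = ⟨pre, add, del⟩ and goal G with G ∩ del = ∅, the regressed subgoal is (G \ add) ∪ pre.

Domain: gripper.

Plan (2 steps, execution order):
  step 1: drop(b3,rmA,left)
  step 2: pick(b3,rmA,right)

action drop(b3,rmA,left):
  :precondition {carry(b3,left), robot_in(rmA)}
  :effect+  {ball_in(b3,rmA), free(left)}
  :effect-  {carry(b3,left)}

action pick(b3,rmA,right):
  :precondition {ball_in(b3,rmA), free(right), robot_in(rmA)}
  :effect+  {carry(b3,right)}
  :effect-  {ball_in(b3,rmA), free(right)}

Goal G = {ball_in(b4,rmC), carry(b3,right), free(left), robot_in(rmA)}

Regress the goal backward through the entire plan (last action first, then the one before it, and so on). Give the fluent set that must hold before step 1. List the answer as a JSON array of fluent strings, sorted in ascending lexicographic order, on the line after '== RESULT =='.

Work backward from the goal:
  through step 2 (pick(b3,rmA,right)): drop {carry(b3,right)}, keep {ball_in(b4,rmC), free(left), robot_in(rmA)}, require {ball_in(b3,rmA), free(right), robot_in(rmA)}
    → {ball_in(b3,rmA), ball_in(b4,rmC), free(left), free(right), robot_in(rmA)}
  through step 1 (drop(b3,rmA,left)): drop {ball_in(b3,rmA), free(left)}, keep {ball_in(b4,rmC), free(right), robot_in(rmA)}, require {carry(b3,left), robot_in(rmA)}
    → {ball_in(b4,rmC), carry(b3,left), free(right), robot_in(rmA)}

== RESULT ==
["ball_in(b4,rmC)", "carry(b3,left)", "free(right)", "robot_in(rmA)"]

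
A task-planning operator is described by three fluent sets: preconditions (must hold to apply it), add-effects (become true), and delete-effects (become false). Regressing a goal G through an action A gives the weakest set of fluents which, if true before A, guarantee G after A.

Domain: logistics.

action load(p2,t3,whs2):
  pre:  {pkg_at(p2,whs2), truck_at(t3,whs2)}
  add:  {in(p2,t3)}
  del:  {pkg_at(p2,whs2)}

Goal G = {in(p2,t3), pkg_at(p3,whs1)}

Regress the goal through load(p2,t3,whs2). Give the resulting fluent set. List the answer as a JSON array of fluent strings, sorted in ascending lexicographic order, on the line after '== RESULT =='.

Regress:
  G ∩ del = {}  (empty — regression defined)
  G \ add = {in(p2,t3), pkg_at(p3,whs1)} \ {in(p2,t3)} = {pkg_at(p3,whs1)}
  ∪ pre   = {pkg_at(p3,whs1)} ∪ {pkg_at(p2,whs2), truck_at(t3,whs2)}
          = {pkg_at(p2,whs2), pkg_at(p3,whs1), truck_at(t3,whs2)}

== RESULT ==
["pkg_at(p2,whs2)", "pkg_at(p3,whs1)", "truck_at(t3,whs2)"]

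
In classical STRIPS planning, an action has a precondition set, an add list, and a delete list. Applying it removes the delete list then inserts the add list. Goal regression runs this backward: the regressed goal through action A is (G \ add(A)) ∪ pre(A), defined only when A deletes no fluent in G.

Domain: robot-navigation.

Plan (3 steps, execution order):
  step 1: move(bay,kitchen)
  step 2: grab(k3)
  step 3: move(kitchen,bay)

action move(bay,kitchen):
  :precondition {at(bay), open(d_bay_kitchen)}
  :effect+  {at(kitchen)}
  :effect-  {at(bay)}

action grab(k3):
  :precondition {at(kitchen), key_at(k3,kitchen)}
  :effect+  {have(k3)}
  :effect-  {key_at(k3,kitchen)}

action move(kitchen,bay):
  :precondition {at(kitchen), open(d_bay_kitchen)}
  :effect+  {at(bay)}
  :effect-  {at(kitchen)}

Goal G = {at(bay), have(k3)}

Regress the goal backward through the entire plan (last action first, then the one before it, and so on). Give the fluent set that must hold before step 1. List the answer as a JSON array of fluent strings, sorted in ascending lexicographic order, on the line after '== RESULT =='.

Work backward from the goal:
  through step 3 (move(kitchen,bay)): drop {at(bay)}, keep {have(k3)}, require {at(kitchen), open(d_bay_kitchen)}
    → {at(kitchen), have(k3), open(d_bay_kitchen)}
  through step 2 (grab(k3)): drop {have(k3)}, keep {at(kitchen), open(d_bay_kitchen)}, require {at(kitchen), key_at(k3,kitchen)}
    → {at(kitchen), key_at(k3,kitchen), open(d_bay_kitchen)}
  through step 1 (move(bay,kitchen)): drop {at(kitchen)}, keep {key_at(k3,kitchen), open(d_bay_kitchen)}, require {at(bay), open(d_bay_kitchen)}
    → {at(bay), key_at(k3,kitchen), open(d_bay_kitchen)}

== RESULT ==
["at(bay)", "key_at(k3,kitchen)", "open(d_bay_kitchen)"]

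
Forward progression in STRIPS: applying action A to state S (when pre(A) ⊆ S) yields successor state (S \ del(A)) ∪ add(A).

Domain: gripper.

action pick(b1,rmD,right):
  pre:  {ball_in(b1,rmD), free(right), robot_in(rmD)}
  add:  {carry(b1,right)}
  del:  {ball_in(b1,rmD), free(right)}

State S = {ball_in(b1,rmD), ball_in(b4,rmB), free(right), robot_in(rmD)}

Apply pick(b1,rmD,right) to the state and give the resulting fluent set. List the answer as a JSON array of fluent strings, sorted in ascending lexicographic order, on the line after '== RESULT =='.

Progress:
  pre ⊆ S: {ball_in(b1,rmD), free(right), robot_in(rmD)} ⊆ S  — applicable
  S \ del = {ball_in(b4,rmB), robot_in(rmD)}
  ∪ add   = {ball_in(b4,rmB), carry(b1,right), robot_in(rmD)}

== RESULT ==
["ball_in(b4,rmB)", "carry(b1,right)", "robot_in(rmD)"]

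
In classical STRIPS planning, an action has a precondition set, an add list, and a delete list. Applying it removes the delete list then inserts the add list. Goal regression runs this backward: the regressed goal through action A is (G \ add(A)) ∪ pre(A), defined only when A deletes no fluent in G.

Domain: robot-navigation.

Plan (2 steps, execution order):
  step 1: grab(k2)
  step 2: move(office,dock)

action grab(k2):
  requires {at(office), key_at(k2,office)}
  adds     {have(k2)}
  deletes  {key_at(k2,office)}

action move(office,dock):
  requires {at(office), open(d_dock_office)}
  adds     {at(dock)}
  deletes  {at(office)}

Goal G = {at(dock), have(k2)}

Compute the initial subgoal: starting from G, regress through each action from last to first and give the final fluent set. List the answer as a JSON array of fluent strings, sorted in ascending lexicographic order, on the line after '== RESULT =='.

Work backward from the goal:
  through step 2 (move(office,dock)): drop {at(dock)}, keep {have(k2)}, require {at(office), open(d_dock_office)}
    → {at(office), have(k2), open(d_dock_office)}
  through step 1 (grab(k2)): drop {have(k2)}, keep {at(office), open(d_dock_office)}, require {at(office), key_at(k2,office)}
    → {at(office), key_at(k2,office), open(d_dock_office)}

== RESULT ==
["at(office)", "key_at(k2,office)", "open(d_dock_office)"]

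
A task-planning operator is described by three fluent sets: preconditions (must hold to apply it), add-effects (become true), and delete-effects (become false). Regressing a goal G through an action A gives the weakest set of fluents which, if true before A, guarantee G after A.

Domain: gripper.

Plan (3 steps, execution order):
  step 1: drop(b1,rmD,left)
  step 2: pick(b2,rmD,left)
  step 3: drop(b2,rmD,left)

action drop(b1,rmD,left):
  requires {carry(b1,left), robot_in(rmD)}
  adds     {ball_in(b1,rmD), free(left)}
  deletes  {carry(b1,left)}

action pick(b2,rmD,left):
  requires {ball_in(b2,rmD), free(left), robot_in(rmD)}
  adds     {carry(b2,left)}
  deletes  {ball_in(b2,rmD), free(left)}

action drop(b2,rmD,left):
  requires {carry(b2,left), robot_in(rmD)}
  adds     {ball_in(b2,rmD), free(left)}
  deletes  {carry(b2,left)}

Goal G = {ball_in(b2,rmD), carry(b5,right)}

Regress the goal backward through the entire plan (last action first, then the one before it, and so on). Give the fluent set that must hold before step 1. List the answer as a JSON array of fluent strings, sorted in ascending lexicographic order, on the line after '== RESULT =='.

Regress step by step:
  through step 3 (drop(b2,rmD,left)): drop {ball_in(b2,rmD)}, keep {carry(b5,right)}, require {carry(b2,left), robot_in(rmD)}
    → {carry(b2,left), carry(b5,right), robot_in(rmD)}
  through step 2 (pick(b2,rmD,left)): drop {carry(b2,left)}, keep {carry(b5,right), robot_in(rmD)}, require {ball_in(b2,rmD), free(left), robot_in(rmD)}
    → {ball_in(b2,rmD), carry(b5,right), free(left), robot_in(rmD)}
  through step 1 (drop(b1,rmD,left)): drop {free(left)}, keep {ball_in(b2,rmD), carry(b5,right), robot_in(rmD)}, require {carry(b1,left), robot_in(rmD)}
    → {ball_in(b2,rmD), carry(b1,left), carry(b5,right), robot_in(rmD)}

== RESULT ==
["ball_in(b2,rmD)", "carry(b1,left)", "carry(b5,right)", "robot_in(rmD)"]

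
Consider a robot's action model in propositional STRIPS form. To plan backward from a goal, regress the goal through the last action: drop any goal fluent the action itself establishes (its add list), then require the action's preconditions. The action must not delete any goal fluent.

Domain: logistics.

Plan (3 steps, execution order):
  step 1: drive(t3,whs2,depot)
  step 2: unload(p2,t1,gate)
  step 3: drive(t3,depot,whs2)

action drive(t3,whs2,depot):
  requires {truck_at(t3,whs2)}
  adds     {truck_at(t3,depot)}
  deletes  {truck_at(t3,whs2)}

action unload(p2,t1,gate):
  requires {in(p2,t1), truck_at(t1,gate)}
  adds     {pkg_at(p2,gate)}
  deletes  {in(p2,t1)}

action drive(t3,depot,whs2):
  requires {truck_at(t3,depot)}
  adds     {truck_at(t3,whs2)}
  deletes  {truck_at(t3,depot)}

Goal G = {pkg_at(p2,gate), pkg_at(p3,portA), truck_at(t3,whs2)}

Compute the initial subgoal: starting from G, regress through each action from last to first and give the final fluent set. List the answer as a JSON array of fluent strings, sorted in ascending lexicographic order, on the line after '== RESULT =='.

Work backward from the goal:
  through step 3 (drive(t3,depot,whs2)): drop {truck_at(t3,whs2)}, keep {pkg_at(p2,gate), pkg_at(p3,portA)}, require {truck_at(t3,depot)}
    → {pkg_at(p2,gate), pkg_at(p3,portA), truck_at(t3,depot)}
  through step 2 (unload(p2,t1,gate)): drop {pkg_at(p2,gate)}, keep {pkg_at(p3,portA), truck_at(t3,depot)}, require {in(p2,t1), truck_at(t1,gate)}
    → {in(p2,t1), pkg_at(p3,portA), truck_at(t1,gate), truck_at(t3,depot)}
  through step 1 (drive(t3,whs2,depot)): drop {truck_at(t3,depot)}, keep {in(p2,t1), pkg_at(p3,portA), truck_at(t1,gate)}, require {truck_at(t3,whs2)}
    → {in(p2,t1), pkg_at(p3,portA), truck_at(t1,gate), truck_at(t3,whs2)}

== RESULT ==
["in(p2,t1)", "pkg_at(p3,portA)", "truck_at(t1,gate)", "truck_at(t3,whs2)"]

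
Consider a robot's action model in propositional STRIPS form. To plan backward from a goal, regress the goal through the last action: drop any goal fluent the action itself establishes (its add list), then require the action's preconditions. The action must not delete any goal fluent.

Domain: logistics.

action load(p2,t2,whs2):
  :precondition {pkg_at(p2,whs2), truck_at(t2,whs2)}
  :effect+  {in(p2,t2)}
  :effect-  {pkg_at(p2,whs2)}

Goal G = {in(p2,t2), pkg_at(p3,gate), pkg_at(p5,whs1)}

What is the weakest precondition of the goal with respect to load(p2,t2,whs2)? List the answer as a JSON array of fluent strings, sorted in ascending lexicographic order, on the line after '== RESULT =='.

Regress:
  G ∩ del = {}  (empty — regression defined)
  G \ add = {in(p2,t2), pkg_at(p3,gate), pkg_at(p5,whs1)} \ {in(p2,t2)} = {pkg_at(p3,gate), pkg_at(p5,whs1)}
  ∪ pre   = {pkg_at(p3,gate), pkg_at(p5,whs1)} ∪ {pkg_at(p2,whs2), truck_at(t2,whs2)}
          = {pkg_at(p2,whs2), pkg_at(p3,gate), pkg_at(p5,whs1), truck_at(t2,whs2)}

== RESULT ==
["pkg_at(p2,whs2)", "pkg_at(p3,gate)", "pkg_at(p5,whs1)", "truck_at(t2,whs2)"]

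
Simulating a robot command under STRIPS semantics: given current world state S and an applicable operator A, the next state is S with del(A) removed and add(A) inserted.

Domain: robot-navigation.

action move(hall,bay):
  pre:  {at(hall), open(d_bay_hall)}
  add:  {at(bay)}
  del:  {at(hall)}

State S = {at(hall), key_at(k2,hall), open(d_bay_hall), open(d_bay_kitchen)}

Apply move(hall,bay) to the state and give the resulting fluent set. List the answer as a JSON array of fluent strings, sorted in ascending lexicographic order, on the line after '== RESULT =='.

Compute (S \ del) ∪ add:
  pre ⊆ S: {at(hall), open(d_bay_hall)} ⊆ S  — applicable
  S \ del = {key_at(k2,hall), open(d_bay_hall), open(d_bay_kitchen)}
  ∪ add   = {at(bay), key_at(k2,hall), open(d_bay_hall), open(d_bay_kitchen)}

== RESULT ==
["at(bay)", "key_at(k2,hall)", "open(d_bay_hall)", "open(d_bay_kitchen)"]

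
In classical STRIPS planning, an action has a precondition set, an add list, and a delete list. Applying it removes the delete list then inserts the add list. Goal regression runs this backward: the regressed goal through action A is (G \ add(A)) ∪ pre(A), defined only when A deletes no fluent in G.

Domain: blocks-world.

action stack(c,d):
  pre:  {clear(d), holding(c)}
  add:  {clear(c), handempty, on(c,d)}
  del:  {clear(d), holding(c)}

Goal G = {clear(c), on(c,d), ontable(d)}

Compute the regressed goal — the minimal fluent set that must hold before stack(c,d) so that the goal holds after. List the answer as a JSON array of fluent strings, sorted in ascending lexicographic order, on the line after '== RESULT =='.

Compute (G \ add) ∪ pre:
  G ∩ del = {}  (empty — regression defined)
  G \ add = {clear(c), on(c,d), ontable(d)} \ {clear(c), handempty, on(c,d)} = {ontable(d)}
  ∪ pre   = {ontable(d)} ∪ {clear(d), holding(c)}
          = {clear(d), holding(c), ontable(d)}

== RESULT ==
["clear(d)", "holding(c)", "ontable(d)"]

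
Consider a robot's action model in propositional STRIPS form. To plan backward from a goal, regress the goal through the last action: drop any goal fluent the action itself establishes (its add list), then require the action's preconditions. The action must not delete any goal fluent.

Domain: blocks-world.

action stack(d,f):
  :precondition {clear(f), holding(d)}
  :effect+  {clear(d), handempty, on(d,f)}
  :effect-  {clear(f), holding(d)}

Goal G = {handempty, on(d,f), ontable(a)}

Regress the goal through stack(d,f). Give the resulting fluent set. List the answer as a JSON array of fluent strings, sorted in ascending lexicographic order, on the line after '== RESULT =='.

Regress:
  G ∩ del = {}  (empty — regression defined)
  G \ add = {handempty, on(d,f), ontable(a)} \ {clear(d), handempty, on(d,f)} = {ontable(a)}
  ∪ pre   = {ontable(a)} ∪ {clear(f), holding(d)}
          = {clear(f), holding(d), ontable(a)}

== RESULT ==
["clear(f)", "holding(d)", "ontable(a)"]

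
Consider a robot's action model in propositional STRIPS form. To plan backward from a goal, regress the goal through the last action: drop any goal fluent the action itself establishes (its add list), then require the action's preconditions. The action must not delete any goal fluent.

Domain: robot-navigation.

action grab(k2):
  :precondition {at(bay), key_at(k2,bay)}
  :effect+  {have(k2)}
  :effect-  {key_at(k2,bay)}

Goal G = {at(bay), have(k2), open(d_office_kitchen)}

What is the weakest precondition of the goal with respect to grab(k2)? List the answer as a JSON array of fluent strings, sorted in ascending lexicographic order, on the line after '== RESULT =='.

Compute (G \ add) ∪ pre:
  G ∩ del = {}  (empty — regression defined)
  G \ add = {at(bay), have(k2), open(d_office_kitchen)} \ {have(k2)} = {at(bay), open(d_office_kitchen)}
  ∪ pre   = {at(bay), open(d_office_kitchen)} ∪ {at(bay), key_at(k2,bay)}
          = {at(bay), key_at(k2,bay), open(d_office_kitchen)}

== RESULT ==
["at(bay)", "key_at(k2,bay)", "open(d_office_kitchen)"]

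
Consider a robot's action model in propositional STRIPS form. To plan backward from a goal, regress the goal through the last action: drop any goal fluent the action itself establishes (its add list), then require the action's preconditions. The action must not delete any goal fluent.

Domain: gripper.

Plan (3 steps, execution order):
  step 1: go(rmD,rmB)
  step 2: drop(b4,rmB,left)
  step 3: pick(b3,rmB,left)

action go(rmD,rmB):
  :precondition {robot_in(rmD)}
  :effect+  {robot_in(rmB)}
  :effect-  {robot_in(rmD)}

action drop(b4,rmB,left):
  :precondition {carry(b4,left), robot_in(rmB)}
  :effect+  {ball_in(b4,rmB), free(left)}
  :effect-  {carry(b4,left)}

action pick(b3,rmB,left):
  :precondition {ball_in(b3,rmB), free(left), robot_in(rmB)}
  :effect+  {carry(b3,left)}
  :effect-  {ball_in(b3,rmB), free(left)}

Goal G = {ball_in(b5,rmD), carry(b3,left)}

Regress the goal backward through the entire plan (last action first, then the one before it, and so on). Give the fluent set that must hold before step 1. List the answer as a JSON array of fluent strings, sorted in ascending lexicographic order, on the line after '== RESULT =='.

Regress step by step:
  through step 3 (pick(b3,rmB,left)): drop {carry(b3,left)}, keep {ball_in(b5,rmD)}, require {ball_in(b3,rmB), free(left), robot_in(rmB)}
    → {ball_in(b3,rmB), ball_in(b5,rmD), free(left), robot_in(rmB)}
  through step 2 (drop(b4,rmB,left)): drop {free(left)}, keep {ball_in(b3,rmB), ball_in(b5,rmD), robot_in(rmB)}, require {carry(b4,left), robot_in(rmB)}
    → {ball_in(b3,rmB), ball_in(b5,rmD), carry(b4,left), robot_in(rmB)}
  through step 1 (go(rmD,rmB)): drop {robot_in(rmB)}, keep {ball_in(b3,rmB), ball_in(b5,rmD), carry(b4,left)}, require {robot_in(rmD)}
    → {ball_in(b3,rmB), ball_in(b5,rmD), carry(b4,left), robot_in(rmD)}

== RESULT ==
["ball_in(b3,rmB)", "ball_in(b5,rmD)", "carry(b4,left)", "robot_in(rmD)"]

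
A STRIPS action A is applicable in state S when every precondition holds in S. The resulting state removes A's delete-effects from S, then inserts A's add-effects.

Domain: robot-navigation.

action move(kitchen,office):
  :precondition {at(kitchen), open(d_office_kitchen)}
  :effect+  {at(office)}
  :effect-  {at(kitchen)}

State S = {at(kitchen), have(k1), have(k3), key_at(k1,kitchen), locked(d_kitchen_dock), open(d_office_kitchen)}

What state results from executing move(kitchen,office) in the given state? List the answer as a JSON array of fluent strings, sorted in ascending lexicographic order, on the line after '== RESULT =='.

Compute (S \ del) ∪ add:
  pre ⊆ S: {at(kitchen), open(d_office_kitchen)} ⊆ S  — applicable
  S \ del = {have(k1), have(k3), key_at(k1,kitchen), locked(d_kitchen_dock), open(d_office_kitchen)}
  ∪ add   = {at(office), have(k1), have(k3), key_at(k1,kitchen), locked(d_kitchen_dock), open(d_office_kitchen)}

== RESULT ==
["at(office)", "have(k1)", "have(k3)", "key_at(k1,kitchen)", "locked(d_kitchen_dock)", "open(d_office_kitchen)"]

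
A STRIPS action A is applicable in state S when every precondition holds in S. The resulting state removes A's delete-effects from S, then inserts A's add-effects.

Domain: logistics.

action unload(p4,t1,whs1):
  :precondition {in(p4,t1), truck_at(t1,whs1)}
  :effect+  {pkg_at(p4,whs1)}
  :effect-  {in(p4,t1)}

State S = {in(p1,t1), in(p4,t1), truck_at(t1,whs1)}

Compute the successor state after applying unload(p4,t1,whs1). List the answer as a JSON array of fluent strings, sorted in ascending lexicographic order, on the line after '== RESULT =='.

Progress:
  pre ⊆ S: {in(p4,t1), truck_at(t1,whs1)} ⊆ S  — applicable
  S \ del = {in(p1,t1), truck_at(t1,whs1)}
  ∪ add   = {in(p1,t1), pkg_at(p4,whs1), truck_at(t1,whs1)}

== RESULT ==
["in(p1,t1)", "pkg_at(p4,whs1)", "truck_at(t1,whs1)"]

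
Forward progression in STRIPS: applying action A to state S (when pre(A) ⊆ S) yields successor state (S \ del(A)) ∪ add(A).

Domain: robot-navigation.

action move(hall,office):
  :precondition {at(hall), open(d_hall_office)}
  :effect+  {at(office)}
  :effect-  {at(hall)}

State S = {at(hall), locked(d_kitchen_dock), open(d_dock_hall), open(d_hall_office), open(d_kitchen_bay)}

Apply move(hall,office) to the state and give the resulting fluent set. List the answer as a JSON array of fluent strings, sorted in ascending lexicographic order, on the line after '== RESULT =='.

Progress:
  pre ⊆ S: {at(hall), open(d_hall_office)} ⊆ S  — applicable
  S \ del = {locked(d_kitchen_dock), open(d_dock_hall), open(d_hall_office), open(d_kitchen_bay)}
  ∪ add   = {at(office), locked(d_kitchen_dock), open(d_dock_hall), open(d_hall_office), open(d_kitchen_bay)}

== RESULT ==
["at(office)", "locked(d_kitchen_dock)", "open(d_dock_hall)", "open(d_hall_office)", "open(d_kitchen_bay)"]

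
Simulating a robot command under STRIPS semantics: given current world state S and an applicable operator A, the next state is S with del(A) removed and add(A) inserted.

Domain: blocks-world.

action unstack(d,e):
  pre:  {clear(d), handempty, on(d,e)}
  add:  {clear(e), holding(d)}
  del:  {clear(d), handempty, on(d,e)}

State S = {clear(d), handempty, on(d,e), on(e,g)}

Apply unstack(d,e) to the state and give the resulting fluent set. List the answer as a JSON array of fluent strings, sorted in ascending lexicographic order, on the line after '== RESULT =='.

Progress:
  pre ⊆ S: {clear(d), handempty, on(d,e)} ⊆ S  — applicable
  S \ del = {on(e,g)}
  ∪ add   = {clear(e), holding(d), on(e,g)}

== RESULT ==
["clear(e)", "holding(d)", "on(e,g)"]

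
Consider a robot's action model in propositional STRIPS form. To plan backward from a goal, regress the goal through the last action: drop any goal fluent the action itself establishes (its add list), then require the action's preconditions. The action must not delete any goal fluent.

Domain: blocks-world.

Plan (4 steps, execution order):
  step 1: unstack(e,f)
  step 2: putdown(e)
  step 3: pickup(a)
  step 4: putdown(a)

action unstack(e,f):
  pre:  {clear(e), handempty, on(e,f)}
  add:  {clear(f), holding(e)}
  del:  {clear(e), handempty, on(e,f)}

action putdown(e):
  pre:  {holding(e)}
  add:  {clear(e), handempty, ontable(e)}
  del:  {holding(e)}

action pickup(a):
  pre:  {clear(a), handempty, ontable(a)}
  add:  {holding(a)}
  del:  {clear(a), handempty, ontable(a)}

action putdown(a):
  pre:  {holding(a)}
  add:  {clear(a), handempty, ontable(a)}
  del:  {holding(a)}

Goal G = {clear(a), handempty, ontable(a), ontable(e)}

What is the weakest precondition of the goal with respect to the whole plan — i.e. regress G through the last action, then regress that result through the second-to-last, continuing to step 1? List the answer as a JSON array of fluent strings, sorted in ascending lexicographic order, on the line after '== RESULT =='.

Regress step by step:
  through step 4 (putdown(a)): drop {clear(a), handempty, ontable(a)}, keep {ontable(e)}, require {holding(a)}
    → {holding(a), ontable(e)}
  through step 3 (pickup(a)): drop {holding(a)}, keep {ontable(e)}, require {clear(a), handempty, ontable(a)}
    → {clear(a), handempty, ontable(a), ontable(e)}
  through step 2 (putdown(e)): drop {handempty, ontable(e)}, keep {clear(a), ontable(a)}, require {holding(e)}
    → {clear(a), holding(e), ontable(a)}
  through step 1 (unstack(e,f)): drop {holding(e)}, keep {clear(a), ontable(a)}, require {clear(e), handempty, on(e,f)}
    → {clear(a), clear(e), handempty, on(e,f), ontable(a)}

== RESULT ==
["clear(a)", "clear(e)", "handempty", "on(e,f)", "ontable(a)"]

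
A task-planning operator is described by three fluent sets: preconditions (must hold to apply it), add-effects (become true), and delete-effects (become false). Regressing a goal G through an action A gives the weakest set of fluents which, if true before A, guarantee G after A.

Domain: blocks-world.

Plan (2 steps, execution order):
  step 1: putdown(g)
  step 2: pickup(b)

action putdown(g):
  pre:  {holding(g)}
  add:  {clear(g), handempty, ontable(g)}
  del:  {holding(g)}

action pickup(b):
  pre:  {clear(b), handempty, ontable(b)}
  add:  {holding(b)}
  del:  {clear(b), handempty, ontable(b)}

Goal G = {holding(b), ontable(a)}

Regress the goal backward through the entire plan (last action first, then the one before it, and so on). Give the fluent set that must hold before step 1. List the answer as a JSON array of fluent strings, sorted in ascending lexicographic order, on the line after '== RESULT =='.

Work backward from the goal:
  through step 2 (pickup(b)): drop {holding(b)}, keep {ontable(a)}, require {clear(b), handempty, ontable(b)}
    → {clear(b), handempty, ontable(a), ontable(b)}
  through step 1 (putdown(g)): drop {handempty}, keep {clear(b), ontable(a), ontable(b)}, require {holding(g)}
    → {clear(b), holding(g), ontable(a), ontable(b)}

== RESULT ==
["clear(b)", "holding(g)", "ontable(a)", "ontable(b)"]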